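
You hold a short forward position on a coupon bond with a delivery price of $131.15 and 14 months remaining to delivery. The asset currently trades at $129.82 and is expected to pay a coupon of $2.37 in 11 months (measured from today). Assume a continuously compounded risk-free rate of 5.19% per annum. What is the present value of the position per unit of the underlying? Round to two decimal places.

-$4.12

PV(remaining coupons) I = 2.37·e^(−0.0519·11/12) = 2.2599
Current forward F = (S − I)·e^(rT) = (129.82 − 2.2599)·e^(0.0519·14/12) = 127.5601 × 1.062421 = 135.5225
Value (long) = (F − K)·e^(−rT) = (135.5225 − 131.15) × 0.941247 = 4.1156
Short position value = −(long value) = -$4.12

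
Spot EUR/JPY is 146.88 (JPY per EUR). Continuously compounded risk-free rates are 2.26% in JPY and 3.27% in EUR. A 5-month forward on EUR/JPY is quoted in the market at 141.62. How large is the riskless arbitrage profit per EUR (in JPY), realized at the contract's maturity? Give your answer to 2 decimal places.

Fair forward: F* = S·e^(carry·T), with carry = (r_JPY − r_EUR) = 0.0226 − 0.0327 = -0.0101
F* = 146.88 · e^(-0.0101 × 5/12) = 146.88 · e^-0.004208 = 146.88 × 0.995801 = 146.2633
Market 141.62 < fair 146.2633: forward underpriced → reverse cash-and-carry (short spot, go long the forward).
At maturity, profit = |F_mkt − F*| = |141.62 − 146.2633| = 4.64 per EUR (in JPY)

4.64 per EUR (in JPY)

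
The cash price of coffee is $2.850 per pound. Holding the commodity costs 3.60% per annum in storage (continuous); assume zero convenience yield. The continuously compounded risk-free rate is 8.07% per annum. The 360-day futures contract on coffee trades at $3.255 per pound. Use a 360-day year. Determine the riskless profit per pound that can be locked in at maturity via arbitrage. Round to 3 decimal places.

$0.052 per pound

Fair futures: F* = S·e^(carry·T), with carry = (r + u) = 0.0807 + 0.0360 = 0.1167
F* = 2.850 · e^(0.1167 × 360/360) = 2.850 · e^0.116700 = 2.850 × 1.123782 = $3.2028
Market $3.255 > fair $3.2028: forward overpriced → cash-and-carry (buy spot, short the forward).
At maturity, profit = |F_mkt − F*| = |3.255 − 3.2028| = $0.052 per pound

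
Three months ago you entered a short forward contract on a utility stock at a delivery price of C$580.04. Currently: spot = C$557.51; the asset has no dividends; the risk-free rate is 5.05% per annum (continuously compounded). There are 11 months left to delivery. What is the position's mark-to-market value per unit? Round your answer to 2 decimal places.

-C$3.71

Current fair forward for the remaining 11 months: F = S·e^(r·T), r = 0.0505
F = 557.51 · e^(0.0505 × 11/12) = 557.51 × 1.047380 = 583.9248
Value of long forward = (F − K)·e^(−rT) = (583.9248 − 580.04) · e^(−0.0505·11/12)
= 3.8848 × 0.954763 = 3.71
Short position value = −(long value) = -C$3.71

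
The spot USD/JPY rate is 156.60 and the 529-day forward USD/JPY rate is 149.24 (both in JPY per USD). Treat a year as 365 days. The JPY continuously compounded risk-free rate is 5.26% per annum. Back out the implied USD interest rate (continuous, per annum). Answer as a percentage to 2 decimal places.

F = S·e^((r_JPY − r_USD)T) ⇒ r_USD = r_JPY − ln(F/S)/T
ln(149.24/156.60) = -0.048139; /(529/365) = -0.033215
r_USD = 0.0526 + 0.033215 = 0.085815
r_USD = 8.58%

8.58%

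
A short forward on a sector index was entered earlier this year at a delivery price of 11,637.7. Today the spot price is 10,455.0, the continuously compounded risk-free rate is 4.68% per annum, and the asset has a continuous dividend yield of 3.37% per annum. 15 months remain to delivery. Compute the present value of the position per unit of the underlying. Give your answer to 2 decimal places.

952.69

Current fair forward for the remaining 15 months: F = S·e^((r − q)·T), (r − q) = 0.0468 − 0.0337 = 0.0131
F = 10455.0 · e^(0.0131 × 15/12) = 10455.0 × 1.01650981 = 10627.6101
Value of long forward = (F − K)·e^(−rT) = (10627.6101 − 11637.7) · e^(−0.0468·15/12)
= -1010.0899 × 0.94317824 = -952.69
Short position value = −(long value) = 952.69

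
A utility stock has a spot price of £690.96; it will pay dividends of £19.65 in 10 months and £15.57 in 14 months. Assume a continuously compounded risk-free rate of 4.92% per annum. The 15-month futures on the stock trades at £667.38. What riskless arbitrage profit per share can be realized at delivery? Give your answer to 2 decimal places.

£31.72 per share

PV(dividends) I = 19.65·e^(−0.0492·10/12) + 15.57·e^(−0.0492·14/12) = 33.5621
Fair futures F* = (S − I)·e^(rT) = (690.96 − 33.5621)·e^0.061500 = 657.3979 × 1.063430 = 699.0966
Market £667.38 < fair 699.0966: forward underpriced → reverse cash-and-carry (short the stock, invest proceeds at r, pay the dividends, go long the forward).
Profit at T = |F_mkt − F*| = |667.38 − 699.0966| = £31.72 per share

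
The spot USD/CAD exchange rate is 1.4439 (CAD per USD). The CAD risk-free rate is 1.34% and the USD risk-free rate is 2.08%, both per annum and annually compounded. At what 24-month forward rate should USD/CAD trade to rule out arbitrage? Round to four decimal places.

By covered interest parity, F = S · (1+r_CAD)^T / (1+r_USD)^T
= 1.4439 × 1.026980 / 1.042033 = 1.4439 × 0.985554
F = 1.4230 CAD per USD

1.4230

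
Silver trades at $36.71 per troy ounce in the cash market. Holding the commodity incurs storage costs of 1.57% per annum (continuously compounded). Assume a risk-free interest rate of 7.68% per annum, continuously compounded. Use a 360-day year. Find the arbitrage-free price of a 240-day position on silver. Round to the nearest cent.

Net carry = r + u − y = 0.0768 + 0.0157 − 0.0000 = 0.0925
F = S·e^((r+u−y)T) = 36.71 · e^(0.0925 × 240/360) = 36.71 · e^0.061667
= 36.71 × 1.063608 = $39.05 per troy ounce

$39.05 per troy ounce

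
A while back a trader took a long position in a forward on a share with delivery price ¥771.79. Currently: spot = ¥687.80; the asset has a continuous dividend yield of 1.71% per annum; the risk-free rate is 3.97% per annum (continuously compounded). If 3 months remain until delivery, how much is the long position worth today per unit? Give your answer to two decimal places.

-¥79.30

Current fair forward for the remaining 3 months: F = S·e^((r − q)·T), (r − q) = 0.0397 − 0.0171 = 0.0226
F = 687.80 · e^(0.0226 × 3/12) = 687.80 × 1.005666 = 691.6971
Value of long forward = (F − K)·e^(−rT) = (691.6971 − 771.79) · e^(−0.0397·3/12)
= -80.0929 × 0.990124 = -79.30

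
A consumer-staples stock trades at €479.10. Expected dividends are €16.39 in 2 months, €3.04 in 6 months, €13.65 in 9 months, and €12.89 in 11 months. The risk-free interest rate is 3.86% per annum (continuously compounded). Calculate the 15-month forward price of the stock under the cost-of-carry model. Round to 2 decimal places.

PV(dividends) I = 16.39·e^(−0.0386·2/12) + 3.04·e^(−0.0386·6/12) + 13.65·e^(−0.0386·9/12) + 12.89·e^(−0.0386·11/12)
I = 16.2849 + 2.9819 + 13.2605 + 12.4419 = 44.9692
F = (S − I)·e^(rT) = (479.10 − 44.9692) · e^(0.0386·15/12)
= 434.1308 · e^0.048250 = 434.1308 × 1.049433 = €455.59

€455.59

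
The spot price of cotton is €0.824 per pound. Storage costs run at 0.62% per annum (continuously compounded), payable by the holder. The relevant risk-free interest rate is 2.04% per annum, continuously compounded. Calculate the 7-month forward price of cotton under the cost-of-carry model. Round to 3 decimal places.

Net carry = r + u − y = 0.0204 + 0.0062 − 0.0000 = 0.0266
F = S·e^((r+u−y)T) = 0.824 · e^(0.0266 × 7/12) = 0.824 · e^0.015517
= 0.824 × 1.015638 = €0.837 per pound

€0.837 per pound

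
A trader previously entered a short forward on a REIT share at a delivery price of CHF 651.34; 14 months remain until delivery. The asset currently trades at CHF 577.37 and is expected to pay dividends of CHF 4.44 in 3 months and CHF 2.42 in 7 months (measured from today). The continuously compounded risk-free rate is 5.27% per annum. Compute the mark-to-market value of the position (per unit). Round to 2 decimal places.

CHF 41.86

PV(remaining dividends) I = 4.44·e^(−0.0527·3/12) + 2.42·e^(−0.0527·7/12) = 6.7286
Current forward F = (S − I)·e^(rT) = (577.37 − 6.7286)·e^(0.0527·14/12) = 570.6414 × 1.063413 = 606.8275
Value (long) = (F − K)·e^(−rT) = (606.8275 − 651.34) × 0.940369 = -41.8582
Short position value = −(long value) = CHF 41.86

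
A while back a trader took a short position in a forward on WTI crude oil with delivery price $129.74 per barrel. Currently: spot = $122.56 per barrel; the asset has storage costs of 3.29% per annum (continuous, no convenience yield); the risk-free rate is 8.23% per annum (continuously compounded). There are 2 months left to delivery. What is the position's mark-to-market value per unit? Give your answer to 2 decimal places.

Current fair forward for the remaining 2 months: F = S·e^((r + u)·T), (r + u) = 0.0823 + 0.0329 = 0.1152
F = 122.56 · e^(0.1152 × 2/12) = 122.56 × 1.019386 = 124.9359
Value of long forward = (F − K)·e^(−rT) = (124.9359 − 129.74) · e^(−0.0823·2/12)
= -4.8041 × 0.986377 = -4.74
Short position value = −(long value) = $4.74

$4.74 per barrel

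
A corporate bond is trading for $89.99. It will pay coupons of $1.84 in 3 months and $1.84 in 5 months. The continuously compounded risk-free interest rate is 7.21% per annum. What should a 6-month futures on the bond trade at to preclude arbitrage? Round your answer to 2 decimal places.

PV(coupons) I = 1.84·e^(−0.0721·3/12) + 1.84·e^(−0.0721·5/12)
I = 1.8071 + 1.7855 = 3.5926
F = (S − I)·e^(rT) = (89.99 − 3.5926) · e^(0.0721·6/12)
= 86.3974 · e^0.036050 = 86.3974 × 1.036708 = $89.57

$89.57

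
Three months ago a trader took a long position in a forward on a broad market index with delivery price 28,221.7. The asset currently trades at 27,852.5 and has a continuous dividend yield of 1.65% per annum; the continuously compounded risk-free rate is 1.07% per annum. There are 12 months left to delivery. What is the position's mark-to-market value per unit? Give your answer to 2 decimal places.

Current fair forward for the remaining 12 months: F = S·e^((r − q)·T), (r − q) = 0.0107 − 0.0165 = -0.0058
F = 27852.5 · e^(-0.0058 × 12/12) = 27852.5 × 0.99421679 = 27691.4231
Value of long forward = (F − K)·e^(−rT) = (27691.4231 − 28221.7) · e^(−0.0107·12/12)
= -530.2769 × 0.98935704 = -524.63

-524.63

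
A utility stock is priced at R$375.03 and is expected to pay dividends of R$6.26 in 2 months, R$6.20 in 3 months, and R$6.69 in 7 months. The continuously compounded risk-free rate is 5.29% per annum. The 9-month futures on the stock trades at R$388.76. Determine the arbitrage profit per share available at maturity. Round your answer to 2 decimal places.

PV(dividends) I = 6.26·e^(−0.0529·2/12) + 6.20·e^(−0.0529·3/12) + 6.69·e^(−0.0529·7/12) = 18.8103
Fair futures F* = (S − I)·e^(rT) = (375.03 − 18.8103)·e^0.039675 = 356.2197 × 1.040473 = 370.6370
Market R$388.76 > fair 370.6370: forward overpriced → cash-and-carry (borrow at r, buy the stock and collect the dividends, short the forward).
Profit at T = |F_mkt − F*| = |388.76 − 370.6370| = R$18.12 per share

R$18.12 per share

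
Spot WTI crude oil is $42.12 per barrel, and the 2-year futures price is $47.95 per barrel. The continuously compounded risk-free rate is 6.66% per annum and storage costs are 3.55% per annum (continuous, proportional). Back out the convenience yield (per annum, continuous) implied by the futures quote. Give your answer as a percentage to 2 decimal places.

3.73%

F = S·e^((r+u−y)T) ⇒ (r+u−y) = ln(F/S)/T
ln(47.95/42.12) = 0.129636; /T ⇒ 0.064818
y = r + u − ln(F/S)/T = 0.0666 + 0.0355 − 0.064818 = 0.037282
y = 3.73%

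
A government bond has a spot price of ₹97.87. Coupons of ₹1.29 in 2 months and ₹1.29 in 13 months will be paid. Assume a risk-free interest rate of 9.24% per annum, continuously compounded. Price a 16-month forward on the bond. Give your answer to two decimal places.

PV(coupons) I = 1.29·e^(−0.0924·2/12) + 1.29·e^(−0.0924·13/12)
I = 1.2703 + 1.1671 = 2.4374
F = (S − I)·e^(rT) = (97.87 − 2.4374) · e^(0.0924·16/12)
= 95.4326 · e^0.123200 = 95.4326 × 1.131111 = ₹107.94

₹107.94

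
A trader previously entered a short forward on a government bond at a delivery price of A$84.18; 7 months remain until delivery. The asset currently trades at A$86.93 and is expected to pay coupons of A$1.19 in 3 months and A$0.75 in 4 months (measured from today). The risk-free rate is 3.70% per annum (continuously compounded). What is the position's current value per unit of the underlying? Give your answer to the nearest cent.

PV(remaining coupons) I = 1.19·e^(−0.0370·3/12) + 0.75·e^(−0.0370·4/12) = 1.9199
Current forward F = (S − I)·e^(rT) = (86.93 − 1.9199)·e^(0.0370·7/12) = 85.0101 × 1.021818 = 86.8649
Value (long) = (F − K)·e^(−rT) = (86.8649 − 84.18) × 0.978648 = 2.6276
Short position value = −(long value) = -A$2.63

-A$2.63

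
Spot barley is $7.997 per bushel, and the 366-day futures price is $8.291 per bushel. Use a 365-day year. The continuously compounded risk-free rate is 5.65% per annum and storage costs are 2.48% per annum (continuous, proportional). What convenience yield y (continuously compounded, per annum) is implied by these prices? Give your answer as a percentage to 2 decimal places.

4.53%

F = S·e^((r+u−y)T) ⇒ (r+u−y) = ln(F/S)/T
ln(8.291/7.997) = 0.036104; /T ⇒ 0.036005
y = r + u − ln(F/S)/T = 0.0565 + 0.0248 − 0.036005 = 0.045295
y = 4.53%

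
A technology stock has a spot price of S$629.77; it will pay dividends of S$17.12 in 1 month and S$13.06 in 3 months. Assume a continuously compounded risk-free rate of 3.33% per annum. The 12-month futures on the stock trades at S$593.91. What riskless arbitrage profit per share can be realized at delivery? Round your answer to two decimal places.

PV(dividends) I = 17.12·e^(−0.0333·1/12) + 13.06·e^(−0.0333·3/12) = 30.0243
Fair futures F* = (S − I)·e^(rT) = (629.77 − 30.0243)·e^0.033300 = 599.7457 × 1.033861 = 620.0537
Market S$593.91 < fair 620.0537: forward underpriced → reverse cash-and-carry (short the stock, invest proceeds at r, pay the dividends, go long the forward).
Profit at T = |F_mkt − F*| = |593.91 − 620.0537| = S$26.14 per share

S$26.14 per share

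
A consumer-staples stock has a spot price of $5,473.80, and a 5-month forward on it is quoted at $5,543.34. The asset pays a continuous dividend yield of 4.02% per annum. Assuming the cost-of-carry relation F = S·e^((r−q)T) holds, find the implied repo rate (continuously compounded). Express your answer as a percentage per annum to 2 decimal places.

7.05%

From F = S·e^((r−q)T): (r − q) = ln(F/S)/T
ln(5543.34/5473.80) = ln(1.012704) = 0.012624
(r − q) = 0.012624 / (5/12) = 0.030298
r = ln(F/S)/T + q = 0.030298 + 0.0402 = 0.070498
r = 7.05%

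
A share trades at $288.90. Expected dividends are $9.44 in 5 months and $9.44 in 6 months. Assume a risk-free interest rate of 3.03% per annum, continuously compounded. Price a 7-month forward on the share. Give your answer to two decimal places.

PV(dividends) I = 9.44·e^(−0.0303·5/12) + 9.44·e^(−0.0303·6/12)
I = 9.3216 + 9.2981 = 18.6197
F = (S − I)·e^(rT) = (288.90 − 18.6197) · e^(0.0303·7/12)
= 270.2803 · e^0.017675 = 270.2803 × 1.017832 = $275.10

$275.10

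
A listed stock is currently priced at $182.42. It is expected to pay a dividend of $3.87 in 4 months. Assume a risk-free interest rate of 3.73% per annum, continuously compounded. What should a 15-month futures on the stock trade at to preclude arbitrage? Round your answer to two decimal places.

$187.12

PV(dividends) I = 3.87·e^(−0.0373·4/12)
I = 3.8222
F = (S − I)·e^(rT) = (182.42 − 3.8222) · e^(0.0373·15/12)
= 178.5978 · e^0.046625 = 178.5978 × 1.047729 = $187.12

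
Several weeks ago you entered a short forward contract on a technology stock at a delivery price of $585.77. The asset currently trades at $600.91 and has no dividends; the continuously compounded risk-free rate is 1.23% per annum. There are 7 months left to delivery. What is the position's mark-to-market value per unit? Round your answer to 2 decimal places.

-$19.33

Current fair forward for the remaining 7 months: F = S·e^(r·T), r = 0.0123
F = 600.91 · e^(0.0123 × 7/12) = 600.91 × 1.007201 = 605.2372
Value of long forward = (F − K)·e^(−rT) = (605.2372 − 585.77) · e^(−0.0123·7/12)
= 19.4672 × 0.992851 = 19.33
Short position value = −(long value) = -$19.33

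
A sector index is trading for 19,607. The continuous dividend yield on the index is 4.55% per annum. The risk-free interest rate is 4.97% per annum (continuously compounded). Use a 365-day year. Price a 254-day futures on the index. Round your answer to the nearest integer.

19,664

F = S·e^((r − q)T) = 19607 · e^((0.0497 − 0.0455) × 254/365)
= 19607 · e^0.002923 = 19607 × 1.002927
F = 19,664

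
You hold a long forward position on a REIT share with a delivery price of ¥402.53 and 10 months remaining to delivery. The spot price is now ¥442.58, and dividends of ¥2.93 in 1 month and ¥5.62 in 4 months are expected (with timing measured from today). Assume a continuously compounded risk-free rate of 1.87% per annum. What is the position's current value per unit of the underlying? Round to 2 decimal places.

¥37.76

PV(remaining dividends) I = 2.93·e^(−0.0187·1/12) + 5.62·e^(−0.0187·4/12) = 8.5105
Current forward F = (S − I)·e^(rT) = (442.58 − 8.5105)·e^(0.0187·10/12) = 434.0695 × 1.015705 = 440.8866
Value (long) = (F − K)·e^(−rT) = (440.8866 − 402.53) × 0.984537 = 37.7635
Value = ¥37.76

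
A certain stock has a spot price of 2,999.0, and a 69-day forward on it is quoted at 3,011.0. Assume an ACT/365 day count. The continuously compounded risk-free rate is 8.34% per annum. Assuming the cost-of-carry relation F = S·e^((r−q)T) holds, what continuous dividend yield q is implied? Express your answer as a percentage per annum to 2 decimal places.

From F = S·e^((r−q)T): (r − q) = ln(F/S)/T
ln(3011.0/2999.0) = ln(1.004001) = 0.003993
(r − q) = 0.003993 / (69/365) = 0.021122
q = r − ln(F/S)/T = 0.0834 − 0.021122 = 0.062278
q = 6.23%

6.23%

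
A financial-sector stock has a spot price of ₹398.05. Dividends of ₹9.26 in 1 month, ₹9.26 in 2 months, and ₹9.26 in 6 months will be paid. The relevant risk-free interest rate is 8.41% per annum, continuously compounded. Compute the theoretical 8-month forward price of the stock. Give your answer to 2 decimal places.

₹392.23

PV(dividends) I = 9.26·e^(−0.0841·1/12) + 9.26·e^(−0.0841·2/12) + 9.26·e^(−0.0841·6/12)
I = 9.1953 + 9.1311 + 8.8787 = 27.2051
F = (S − I)·e^(rT) = (398.05 − 27.2051) · e^(0.0841·8/12)
= 370.8449 · e^0.056067 = 370.8449 × 1.057669 = ₹392.23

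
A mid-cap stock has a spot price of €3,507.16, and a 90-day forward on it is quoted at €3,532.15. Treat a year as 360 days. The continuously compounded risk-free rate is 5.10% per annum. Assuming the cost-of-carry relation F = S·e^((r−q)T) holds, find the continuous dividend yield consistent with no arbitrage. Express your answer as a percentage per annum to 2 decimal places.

From F = S·e^((r−q)T): (r − q) = ln(F/S)/T
ln(3532.15/3507.16) = ln(1.007125) = 0.007100
(r − q) = 0.007100 / (90/360) = 0.028400
q = r − ln(F/S)/T = 0.0510 − 0.028400 = 0.022600
q = 2.26%

2.26%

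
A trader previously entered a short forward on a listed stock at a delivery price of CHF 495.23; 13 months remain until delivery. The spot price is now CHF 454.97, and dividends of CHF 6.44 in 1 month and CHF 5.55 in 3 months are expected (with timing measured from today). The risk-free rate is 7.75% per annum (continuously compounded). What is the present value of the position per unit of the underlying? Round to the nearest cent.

PV(remaining dividends) I = 6.44·e^(−0.0775·1/12) + 5.55·e^(−0.0775·3/12) = 11.8420
Current forward F = (S − I)·e^(rT) = (454.97 − 11.8420)·e^(0.0775·13/12) = 443.1280 × 1.087584 = 481.9389
Value (long) = (F − K)·e^(−rT) = (481.9389 − 495.23) × 0.919470 = -12.2208
Short position value = −(long value) = CHF 12.22

CHF 12.22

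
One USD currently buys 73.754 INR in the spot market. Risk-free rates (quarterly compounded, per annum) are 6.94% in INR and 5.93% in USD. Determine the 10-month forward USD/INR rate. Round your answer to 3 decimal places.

By covered interest parity, F = S · (1+r_INR/4)^(4T) / (1+r_USD/4)^(4T)
= 73.754 × 1.059013 / 1.050277 = 73.754 × 1.008318
F = 74.367 INR per USD

74.367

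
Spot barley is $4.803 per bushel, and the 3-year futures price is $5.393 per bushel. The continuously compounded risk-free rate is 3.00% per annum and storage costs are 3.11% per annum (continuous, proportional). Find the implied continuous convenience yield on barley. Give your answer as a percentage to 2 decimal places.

2.25%

F = S·e^((r+u−y)T) ⇒ (r+u−y) = ln(F/S)/T
ln(5.393/4.803) = 0.115861; /T ⇒ 0.038620
y = r + u − ln(F/S)/T = 0.0300 + 0.0311 − 0.038620 = 0.022480
y = 2.25%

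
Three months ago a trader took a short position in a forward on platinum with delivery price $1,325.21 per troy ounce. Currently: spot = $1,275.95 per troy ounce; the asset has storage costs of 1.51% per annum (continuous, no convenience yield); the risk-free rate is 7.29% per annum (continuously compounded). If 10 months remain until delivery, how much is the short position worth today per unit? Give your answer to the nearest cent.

Current fair forward for the remaining 10 months: F = S·e^((r + u)·T), (r + u) = 0.0729 + 0.0151 = 0.0880
F = 1275.95 · e^(0.0880 × 10/12) = 1275.95 × 1.07608917 = 1373.0360
Value of long forward = (F − K)·e^(−rT) = (1373.0360 − 1325.21) · e^(−0.0729·10/12)
= 47.8260 × 0.94105847 = 45.01
Short position value = −(long value) = -$45.01

-$45.01 per troy ounce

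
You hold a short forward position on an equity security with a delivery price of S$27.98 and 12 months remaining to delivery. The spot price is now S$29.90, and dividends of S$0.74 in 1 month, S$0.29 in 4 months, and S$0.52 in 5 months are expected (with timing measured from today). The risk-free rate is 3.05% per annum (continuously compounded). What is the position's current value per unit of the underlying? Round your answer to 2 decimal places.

PV(remaining dividends) I = 0.74·e^(−0.0305·1/12) + 0.29·e^(−0.0305·4/12) + 0.52·e^(−0.0305·5/12) = 1.5386
Current forward F = (S − I)·e^(rT) = (29.90 − 1.5386)·e^(0.0305·12/12) = 28.3614 × 1.030970 = 29.2398
Value (long) = (F − K)·e^(−rT) = (29.2398 − 27.98) × 0.969960 = 1.2220
Short position value = −(long value) = -S$1.22

-S$1.22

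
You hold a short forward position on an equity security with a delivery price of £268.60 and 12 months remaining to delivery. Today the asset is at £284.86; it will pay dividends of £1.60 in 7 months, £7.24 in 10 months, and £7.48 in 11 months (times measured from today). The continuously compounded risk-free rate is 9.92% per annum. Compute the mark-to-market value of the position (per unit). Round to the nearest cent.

-£26.62

PV(remaining dividends) I = 1.60·e^(−0.0992·7/12) + 7.24·e^(−0.0992·10/12) + 7.48·e^(−0.0992·11/12) = 15.0054
Current forward F = (S − I)·e^(rT) = (284.86 − 15.0054)·e^(0.0992·12/12) = 269.8546 × 1.104287 = 297.9969
Value (long) = (F − K)·e^(−rT) = (297.9969 − 268.60) × 0.905562 = 26.6207
Short position value = −(long value) = -£26.62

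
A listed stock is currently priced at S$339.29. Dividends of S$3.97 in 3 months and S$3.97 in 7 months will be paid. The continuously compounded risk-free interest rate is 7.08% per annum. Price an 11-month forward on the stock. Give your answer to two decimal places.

S$353.81

PV(dividends) I = 3.97·e^(−0.0708·3/12) + 3.97·e^(−0.0708·7/12)
I = 3.9003 + 3.8094 = 7.7097
F = (S − I)·e^(rT) = (339.29 − 7.7097) · e^(0.0708·11/12)
= 331.5803 · e^0.064900 = 331.5803 × 1.067052 = S$353.81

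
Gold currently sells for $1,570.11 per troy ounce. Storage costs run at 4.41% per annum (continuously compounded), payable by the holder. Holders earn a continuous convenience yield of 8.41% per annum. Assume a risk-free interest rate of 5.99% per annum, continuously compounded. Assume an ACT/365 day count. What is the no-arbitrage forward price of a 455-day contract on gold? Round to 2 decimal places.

Net carry = r + u − y = 0.0599 + 0.0441 − 0.0841 = 0.0199
F = S·e^((r+u−y)T) = 1570.11 · e^(0.0199 × 455/365) = 1570.11 · e^0.02480685
= 1570.11 × 1.02511710 = $1,609.55 per troy ounce

$1,609.55 per troy ounce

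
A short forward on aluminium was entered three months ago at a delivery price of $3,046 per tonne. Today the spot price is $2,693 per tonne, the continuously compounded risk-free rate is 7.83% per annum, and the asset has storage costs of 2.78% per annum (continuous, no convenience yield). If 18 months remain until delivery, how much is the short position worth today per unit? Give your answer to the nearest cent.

-$99.21 per tonne

Current fair forward for the remaining 18 months: F = S·e^((r + u)·T), (r + u) = 0.0783 + 0.0278 = 0.1061
F = 2693 · e^(0.1061 × 18/12) = 2693 × 1.17251381 = 3157.5797
Value of long forward = (F − K)·e^(−rT) = (3157.5797 − 3046) · e^(−0.0783·18/12)
= 111.5797 × 0.88918497 = 99.21
Short position value = −(long value) = -$99.21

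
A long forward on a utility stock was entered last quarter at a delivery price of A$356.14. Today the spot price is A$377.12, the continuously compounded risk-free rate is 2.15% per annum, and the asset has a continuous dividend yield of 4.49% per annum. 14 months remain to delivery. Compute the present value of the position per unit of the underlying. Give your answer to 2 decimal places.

Current fair forward for the remaining 14 months: F = S·e^((r − q)·T), (r − q) = 0.0215 − 0.0449 = -0.0234
F = 377.12 · e^(-0.0234 × 14/12) = 377.12 × 0.973069 = 366.9638
Value of long forward = (F − K)·e^(−rT) = (366.9638 − 356.14) · e^(−0.0215·14/12)
= 10.8238 × 0.975229 = 10.56

A$10.56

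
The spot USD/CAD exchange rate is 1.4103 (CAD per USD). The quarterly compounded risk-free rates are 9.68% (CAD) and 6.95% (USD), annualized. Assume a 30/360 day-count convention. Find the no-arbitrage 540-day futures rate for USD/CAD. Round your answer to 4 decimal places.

By covered interest parity, F = S · (1+r_CAD/4)^(4T) / (1+r_USD/4)^(4T)
= 1.4103 × 1.154273 / 1.108885 = 1.4103 × 1.040931
F = 1.4680 CAD per USD

1.4680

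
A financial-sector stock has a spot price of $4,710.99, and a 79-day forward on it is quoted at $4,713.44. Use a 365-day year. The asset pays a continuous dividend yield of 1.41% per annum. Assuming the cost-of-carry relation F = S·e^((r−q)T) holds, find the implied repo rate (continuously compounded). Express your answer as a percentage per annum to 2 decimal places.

From F = S·e^((r−q)T): (r − q) = ln(F/S)/T
ln(4713.44/4710.99) = ln(1.000520) = 0.000520
(r − q) = 0.000520 / (79/365) = 0.002403
r = ln(F/S)/T + q = 0.002403 + 0.0141 = 0.016503
r = 1.65%

1.65%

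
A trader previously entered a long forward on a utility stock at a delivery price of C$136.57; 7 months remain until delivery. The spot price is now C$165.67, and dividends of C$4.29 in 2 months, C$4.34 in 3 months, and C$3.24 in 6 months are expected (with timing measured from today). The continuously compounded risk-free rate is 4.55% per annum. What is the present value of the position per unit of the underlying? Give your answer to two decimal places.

PV(remaining dividends) I = 4.29·e^(−0.0455·2/12) + 4.34·e^(−0.0455·3/12) + 3.24·e^(−0.0455·6/12) = 11.7156
Current forward F = (S − I)·e^(rT) = (165.67 − 11.7156)·e^(0.0455·7/12) = 153.9544 × 1.026897 = 158.0953
Value (long) = (F − K)·e^(−rT) = (158.0953 − 136.57) × 0.973807 = 20.9615
Value = C$20.96

C$20.96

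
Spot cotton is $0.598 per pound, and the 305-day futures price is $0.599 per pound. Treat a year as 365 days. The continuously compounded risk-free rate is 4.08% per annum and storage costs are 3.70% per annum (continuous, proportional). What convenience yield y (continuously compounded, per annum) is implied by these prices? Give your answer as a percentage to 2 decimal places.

F = S·e^((r+u−y)T) ⇒ (r+u−y) = ln(F/S)/T
ln(0.599/0.598) = 0.001671; /T ⇒ 0.002000
y = r + u − ln(F/S)/T = 0.0408 + 0.0370 − 0.002000 = 0.075800
y = 7.58%

7.58%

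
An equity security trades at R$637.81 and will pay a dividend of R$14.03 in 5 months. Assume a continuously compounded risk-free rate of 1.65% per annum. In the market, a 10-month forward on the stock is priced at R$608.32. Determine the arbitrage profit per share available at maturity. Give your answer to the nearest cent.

PV(dividends) I = 14.03·e^(−0.0165·5/12) = 13.9339
Fair forward F* = (S − I)·e^(rT) = (637.81 − 13.9339)·e^0.013750 = 623.8761 × 1.013845 = 632.5137
Market R$608.32 < fair 632.5137: forward underpriced → reverse cash-and-carry (short the stock, invest proceeds at r, pay the dividends, go long the forward).
Profit at T = |F_mkt − F*| = |608.32 − 632.5137| = R$24.19 per share

R$24.19 per share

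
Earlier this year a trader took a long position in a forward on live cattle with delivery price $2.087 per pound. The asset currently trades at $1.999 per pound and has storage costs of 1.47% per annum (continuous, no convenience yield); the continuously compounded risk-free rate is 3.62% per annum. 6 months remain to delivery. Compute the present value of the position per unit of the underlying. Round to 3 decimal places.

-$0.036 per pound

Current fair forward for the remaining 6 months: F = S·e^((r + u)·T), (r + u) = 0.0362 + 0.0147 = 0.0509
F = 1.999 · e^(0.0509 × 6/12) = 1.999 × 1.025777 = 2.0505
Value of long forward = (F − K)·e^(−rT) = (2.0505 − 2.087) · e^(−0.0362·6/12)
= -0.0365 × 0.982063 = -0.036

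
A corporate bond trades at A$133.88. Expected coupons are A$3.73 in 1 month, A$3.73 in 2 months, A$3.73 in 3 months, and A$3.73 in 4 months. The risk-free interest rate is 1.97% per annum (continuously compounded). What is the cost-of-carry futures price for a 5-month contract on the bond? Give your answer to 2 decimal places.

A$120.00

PV(coupons) I = 3.73·e^(−0.0197·1/12) + 3.73·e^(−0.0197·2/12) + 3.73·e^(−0.0197·3/12) + 3.73·e^(−0.0197·4/12)
I = 3.7239 + 3.7178 + 3.7117 + 3.7056 = 14.8590
F = (S − I)·e^(rT) = (133.88 − 14.8590) · e^(0.0197·5/12)
= 119.0210 · e^0.008208 = 119.0210 × 1.008242 = A$120.00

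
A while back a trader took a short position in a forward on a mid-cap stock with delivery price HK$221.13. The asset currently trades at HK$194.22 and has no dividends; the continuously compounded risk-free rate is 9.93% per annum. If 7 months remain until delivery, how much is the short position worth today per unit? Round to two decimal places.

HK$14.46

Current fair forward for the remaining 7 months: F = S·e^(r·T), r = 0.0993
F = 194.22 · e^(0.0993 × 7/12) = 194.22 × 1.059636 = 205.8025
Value of long forward = (F − K)·e^(−rT) = (205.8025 − 221.13) · e^(−0.0993·7/12)
= -15.3275 × 0.943721 = -14.46
Short position value = −(long value) = HK$14.46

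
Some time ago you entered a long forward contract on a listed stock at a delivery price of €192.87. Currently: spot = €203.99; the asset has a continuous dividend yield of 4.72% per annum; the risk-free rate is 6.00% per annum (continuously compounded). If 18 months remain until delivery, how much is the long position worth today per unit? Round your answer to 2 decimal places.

€13.78

Current fair forward for the remaining 18 months: F = S·e^((r − q)·T), (r − q) = 0.0600 − 0.0472 = 0.0128
F = 203.99 · e^(0.0128 × 18/12) = 203.99 × 1.019386 = 207.9446
Value of long forward = (F − K)·e^(−rT) = (207.9446 − 192.87) · e^(−0.0600·18/12)
= 15.0746 × 0.913931 = 13.78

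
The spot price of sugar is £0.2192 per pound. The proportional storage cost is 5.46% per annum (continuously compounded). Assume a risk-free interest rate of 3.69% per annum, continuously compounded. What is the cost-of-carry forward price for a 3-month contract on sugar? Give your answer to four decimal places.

£0.2243 per pound

Net carry = r + u − y = 0.0369 + 0.0546 − 0.0000 = 0.0915
F = S·e^((r+u−y)T) = 0.2192 · e^(0.0915 × 3/12) = 0.2192 · e^0.022875
= 0.2192 × 1.023139 = £0.2243 per pound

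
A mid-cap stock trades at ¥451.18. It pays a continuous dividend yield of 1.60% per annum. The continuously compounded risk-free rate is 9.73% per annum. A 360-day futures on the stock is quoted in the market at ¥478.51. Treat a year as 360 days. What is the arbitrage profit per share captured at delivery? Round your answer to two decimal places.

¥10.88 per share

Fair futures: F* = S·e^(carry·T), with carry = (r − q) = 0.0973 − 0.0160 = 0.0813
F* = 451.18 · e^(0.0813 × 360/360) = 451.18 · e^0.081300 = 451.18 × 1.084696 = ¥489.3931
Market ¥478.51 < fair ¥489.3931: forward underpriced → reverse cash-and-carry (short spot, go long the forward).
At maturity, profit = |F_mkt − F*| = |478.51 − 489.3931| = ¥10.88 per share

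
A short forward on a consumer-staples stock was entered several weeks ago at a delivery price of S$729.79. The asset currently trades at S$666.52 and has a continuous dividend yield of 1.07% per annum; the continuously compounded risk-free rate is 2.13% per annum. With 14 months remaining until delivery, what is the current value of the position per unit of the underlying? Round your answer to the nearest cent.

Current fair forward for the remaining 14 months: F = S·e^((r − q)·T), (r − q) = 0.0213 − 0.0107 = 0.0106
F = 666.52 · e^(0.0106 × 14/12) = 666.52 × 1.012443 = 674.8135
Value of long forward = (F − K)·e^(−rT) = (674.8135 − 729.79) · e^(−0.0213·14/12)
= -54.9765 × 0.975456 = -53.63
Short position value = −(long value) = S$53.63

S$53.63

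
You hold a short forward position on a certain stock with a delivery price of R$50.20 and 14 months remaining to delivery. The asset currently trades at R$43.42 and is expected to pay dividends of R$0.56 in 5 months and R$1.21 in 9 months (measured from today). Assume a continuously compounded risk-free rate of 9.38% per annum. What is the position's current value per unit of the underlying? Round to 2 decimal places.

PV(remaining dividends) I = 0.56·e^(−0.0938·5/12) + 1.21·e^(−0.0938·9/12) = 1.6663
Current forward F = (S − I)·e^(rT) = (43.42 − 1.6663)·e^(0.0938·14/12) = 41.7537 × 1.115646 = 46.5823
Value (long) = (F − K)·e^(−rT) = (46.5823 − 50.20) × 0.896342 = -3.2427
Short position value = −(long value) = R$3.24

R$3.24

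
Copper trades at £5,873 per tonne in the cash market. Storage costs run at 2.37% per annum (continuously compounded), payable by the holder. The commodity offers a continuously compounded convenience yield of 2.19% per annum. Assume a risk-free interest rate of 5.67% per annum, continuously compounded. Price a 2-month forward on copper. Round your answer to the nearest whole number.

Net carry = r + u − y = 0.0567 + 0.0237 − 0.0219 = 0.0585
F = S·e^((r+u−y)T) = 5873 · e^(0.0585 × 2/12) = 5873 · e^0.009750
= 5873 × 1.009798 = £5,931 per tonne

£5,931 per tonne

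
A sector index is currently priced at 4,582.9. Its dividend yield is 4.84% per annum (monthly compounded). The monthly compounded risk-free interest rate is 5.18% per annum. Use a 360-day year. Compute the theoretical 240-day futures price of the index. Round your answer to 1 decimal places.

F = S · (1+r/12)^(12T) / (1+q/12)^(12T)
= 4582.9 × 1.035060 / 1.032726 = 4582.9 × 1.002260
F = 4,593.3

4,593.3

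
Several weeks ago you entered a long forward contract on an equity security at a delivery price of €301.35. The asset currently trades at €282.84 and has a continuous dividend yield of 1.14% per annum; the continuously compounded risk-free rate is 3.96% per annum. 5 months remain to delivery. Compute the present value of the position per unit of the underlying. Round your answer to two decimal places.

Current fair forward for the remaining 5 months: F = S·e^((r − q)·T), (r − q) = 0.0396 − 0.0114 = 0.0282
F = 282.84 · e^(0.0282 × 5/12) = 282.84 × 1.011819 = 286.1829
Value of long forward = (F − K)·e^(−rT) = (286.1829 − 301.35) · e^(−0.0396·5/12)
= -15.1671 × 0.983635 = -14.92

-€14.92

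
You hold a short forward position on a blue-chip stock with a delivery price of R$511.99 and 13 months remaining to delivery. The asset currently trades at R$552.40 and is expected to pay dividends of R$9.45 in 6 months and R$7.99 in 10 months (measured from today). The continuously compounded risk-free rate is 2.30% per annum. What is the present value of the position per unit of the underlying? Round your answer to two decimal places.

PV(remaining dividends) I = 9.45·e^(−0.0230·6/12) + 7.99·e^(−0.0230·10/12) = 17.1803
Current forward F = (S − I)·e^(rT) = (552.40 − 17.1803)·e^(0.0230·13/12) = 535.2197 × 1.025230 = 548.7233
Value (long) = (F − K)·e^(−rT) = (548.7233 − 511.99) × 0.975391 = 35.8293
Short position value = −(long value) = -R$35.83

-R$35.83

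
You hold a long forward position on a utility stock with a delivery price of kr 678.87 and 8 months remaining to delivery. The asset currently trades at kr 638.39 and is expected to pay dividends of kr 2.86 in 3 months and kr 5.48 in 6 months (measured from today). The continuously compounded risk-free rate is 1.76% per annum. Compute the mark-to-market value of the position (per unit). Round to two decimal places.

-kr 40.84

PV(remaining dividends) I = 2.86·e^(−0.0176·3/12) + 5.48·e^(−0.0176·6/12) = 8.2794
Current forward F = (S − I)·e^(rT) = (638.39 − 8.2794)·e^(0.0176·8/12) = 630.1106 × 1.011802 = 637.5472
Value (long) = (F − K)·e^(−rT) = (637.5472 − 678.87) × 0.988335 = -40.8408
Value = -kr 40.84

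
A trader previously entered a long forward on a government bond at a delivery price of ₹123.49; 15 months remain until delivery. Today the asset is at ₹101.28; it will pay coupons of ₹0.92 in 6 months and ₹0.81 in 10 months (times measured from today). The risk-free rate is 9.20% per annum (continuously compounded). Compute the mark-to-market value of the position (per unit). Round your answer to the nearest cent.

PV(remaining coupons) I = 0.92·e^(−0.0920·6/12) + 0.81·e^(−0.0920·10/12) = 1.6289
Current forward F = (S − I)·e^(rT) = (101.28 − 1.6289)·e^(0.0920·15/12) = 99.6511 × 1.121873 = 111.7959
Value (long) = (F − K)·e^(−rT) = (111.7959 − 123.49) × 0.891366 = -10.4237
Value = -₹10.42

-₹10.42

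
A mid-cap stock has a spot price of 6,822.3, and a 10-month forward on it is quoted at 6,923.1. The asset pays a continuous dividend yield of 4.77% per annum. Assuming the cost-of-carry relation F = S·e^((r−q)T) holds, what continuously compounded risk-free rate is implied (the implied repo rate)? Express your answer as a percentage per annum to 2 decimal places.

From F = S·e^((r−q)T): (r − q) = ln(F/S)/T
ln(6923.1/6822.3) = ln(1.014775) = 0.014667
(r − q) = 0.014667 / (10/12) = 0.017600
r = ln(F/S)/T + q = 0.017600 + 0.0477 = 0.065300
r = 6.53%

6.53%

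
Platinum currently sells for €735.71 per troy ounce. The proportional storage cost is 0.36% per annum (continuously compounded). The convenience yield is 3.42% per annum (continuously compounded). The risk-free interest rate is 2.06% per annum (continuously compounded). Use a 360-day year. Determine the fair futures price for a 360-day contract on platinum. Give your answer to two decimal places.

Net carry = r + u − y = 0.0206 + 0.0036 − 0.0342 = -0.0100
F = S·e^((r+u−y)T) = 735.71 · e^(-0.0100 × 360/360) = 735.71 · e^-0.010000
= 735.71 × 0.990050 = €728.39 per troy ounce

€728.39 per troy ounce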